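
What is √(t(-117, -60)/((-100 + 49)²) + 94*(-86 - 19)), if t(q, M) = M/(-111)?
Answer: I*√35144789290/1887 ≈ 99.348*I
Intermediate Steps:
t(q, M) = -M/111 (t(q, M) = M*(-1/111) = -M/111)
√(t(-117, -60)/((-100 + 49)²) + 94*(-86 - 19)) = √((-1/111*(-60))/((-100 + 49)²) + 94*(-86 - 19)) = √(20/(37*((-51)²)) + 94*(-105)) = √((20/37)/2601 - 9870) = √((20/37)*(1/2601) - 9870) = √(20/96237 - 9870) = √(-949859170/96237) = I*√35144789290/1887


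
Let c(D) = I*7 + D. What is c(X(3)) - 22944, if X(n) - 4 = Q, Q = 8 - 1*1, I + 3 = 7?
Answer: -22905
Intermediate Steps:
I = 4 (I = -3 + 7 = 4)
Q = 7 (Q = 8 - 1 = 7)
X(n) = 11 (X(n) = 4 + 7 = 11)
c(D) = 28 + D (c(D) = 4*7 + D = 28 + D)
c(X(3)) - 22944 = (28 + 11) - 22944 = 39 - 22944 = -22905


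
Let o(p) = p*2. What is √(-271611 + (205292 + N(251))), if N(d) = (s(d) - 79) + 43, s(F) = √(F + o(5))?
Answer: √(-66355 + 3*√29) ≈ 257.56*I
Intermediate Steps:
o(p) = 2*p
s(F) = √(10 + F) (s(F) = √(F + 2*5) = √(F + 10) = √(10 + F))
N(d) = -36 + √(10 + d) (N(d) = (√(10 + d) - 79) + 43 = (-79 + √(10 + d)) + 43 = -36 + √(10 + d))
√(-271611 + (205292 + N(251))) = √(-271611 + (205292 + (-36 + √(10 + 251)))) = √(-271611 + (205292 + (-36 + √261))) = √(-271611 + (205292 + (-36 + 3*√29))) = √(-271611 + (205256 + 3*√29)) = √(-66355 + 3*√29)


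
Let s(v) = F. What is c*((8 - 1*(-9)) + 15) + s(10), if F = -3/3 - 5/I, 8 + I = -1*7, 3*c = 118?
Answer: 1258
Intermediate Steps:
c = 118/3 (c = (⅓)*118 = 118/3 ≈ 39.333)
I = -15 (I = -8 - 1*7 = -8 - 7 = -15)
F = -⅔ (F = -3/3 - 5/(-15) = -3*⅓ - 5*(-1/15) = -1 + ⅓ = -⅔ ≈ -0.66667)
s(v) = -⅔
c*((8 - 1*(-9)) + 15) + s(10) = 118*((8 - 1*(-9)) + 15)/3 - ⅔ = 118*((8 + 9) + 15)/3 - ⅔ = 118*(17 + 15)/3 - ⅔ = (118/3)*32 - ⅔ = 3776/3 - ⅔ = 1258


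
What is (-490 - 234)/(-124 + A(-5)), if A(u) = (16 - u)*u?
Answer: 724/229 ≈ 3.1616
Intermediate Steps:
A(u) = u*(16 - u)
(-490 - 234)/(-124 + A(-5)) = (-490 - 234)/(-124 - 5*(16 - 1*(-5))) = -724/(-124 - 5*(16 + 5)) = -724/(-124 - 5*21) = -724/(-124 - 105) = -724/(-229) = -724*(-1/229) = 724/229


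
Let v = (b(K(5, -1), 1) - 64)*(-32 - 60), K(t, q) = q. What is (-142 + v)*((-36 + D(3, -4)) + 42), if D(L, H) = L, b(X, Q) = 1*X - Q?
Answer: 53370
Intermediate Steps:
b(X, Q) = X - Q
v = 6072 (v = ((-1 - 1*1) - 64)*(-32 - 60) = ((-1 - 1) - 64)*(-92) = (-2 - 64)*(-92) = -66*(-92) = 6072)
(-142 + v)*((-36 + D(3, -4)) + 42) = (-142 + 6072)*((-36 + 3) + 42) = 5930*(-33 + 42) = 5930*9 = 53370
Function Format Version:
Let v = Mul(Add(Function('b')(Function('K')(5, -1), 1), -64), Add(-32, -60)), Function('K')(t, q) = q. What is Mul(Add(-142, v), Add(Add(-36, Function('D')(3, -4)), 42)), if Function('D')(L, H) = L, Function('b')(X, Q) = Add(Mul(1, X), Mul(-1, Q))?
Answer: 53370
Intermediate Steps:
Function('b')(X, Q) = Add(X, Mul(-1, Q))
v = 6072 (v = Mul(Add(Add(-1, Mul(-1, 1)), -64), Add(-32, -60)) = Mul(Add(Add(-1, -1), -64), -92) = Mul(Add(-2, -64), -92) = Mul(-66, -92) = 6072)
Mul(Add(-142, v), Add(Add(-36, Function('D')(3, -4)), 42)) = Mul(Add(-142, 6072), Add(Add(-36, 3), 42)) = Mul(5930, Add(-33, 42)) = Mul(5930, 9) = 53370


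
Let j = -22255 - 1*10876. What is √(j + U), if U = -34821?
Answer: 4*I*√4247 ≈ 260.68*I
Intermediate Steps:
j = -33131 (j = -22255 - 10876 = -33131)
√(j + U) = √(-33131 - 34821) = √(-67952) = 4*I*√4247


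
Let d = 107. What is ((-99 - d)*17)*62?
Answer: -217124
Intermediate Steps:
((-99 - d)*17)*62 = ((-99 - 1*107)*17)*62 = ((-99 - 107)*17)*62 = -206*17*62 = -3502*62 = -217124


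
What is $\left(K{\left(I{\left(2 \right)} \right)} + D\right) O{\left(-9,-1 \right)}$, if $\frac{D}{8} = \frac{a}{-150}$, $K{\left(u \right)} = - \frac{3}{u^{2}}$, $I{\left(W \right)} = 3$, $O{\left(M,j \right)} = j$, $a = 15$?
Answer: $\frac{17}{15} \approx 1.1333$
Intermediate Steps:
$K{\left(u \right)} = - \frac{3}{u^{2}}$
$D = - \frac{4}{5}$ ($D = 8 \frac{15}{-150} = 8 \cdot 15 \left(- \frac{1}{150}\right) = 8 \left(- \frac{1}{10}\right) = - \frac{4}{5} \approx -0.8$)
$\left(K{\left(I{\left(2 \right)} \right)} + D\right) O{\left(-9,-1 \right)} = \left(- \frac{3}{9} - \frac{4}{5}\right) \left(-1\right) = \left(\left(-3\right) \frac{1}{9} - \frac{4}{5}\right) \left(-1\right) = \left(- \frac{1}{3} - \frac{4}{5}\right) \left(-1\right) = \left(- \frac{17}{15}\right) \left(-1\right) = \frac{17}{15}$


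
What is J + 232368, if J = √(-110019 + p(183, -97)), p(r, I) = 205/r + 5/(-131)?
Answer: 232368 + I*√63227817720231/23973 ≈ 2.3237e+5 + 331.69*I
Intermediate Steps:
p(r, I) = -5/131 + 205/r (p(r, I) = 205/r + 5*(-1/131) = 205/r - 5/131 = -5/131 + 205/r)
J = I*√63227817720231/23973 (J = √(-110019 + (-5/131 + 205/183)) = √(-110019 + 25940/23973) = √(-2637459547/23973) = I*√63227817720231/23973 ≈ 331.69*I)
J + 232368 = I*√63227817720231/23973 + 232368 = 232368 + I*√63227817720231/23973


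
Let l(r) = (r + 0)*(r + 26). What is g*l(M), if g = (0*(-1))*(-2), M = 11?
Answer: 0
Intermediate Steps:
l(r) = r*(26 + r)
g = 0 (g = 0*(-2) = 0)
g*l(M) = 0*(11*(26 + 11)) = 0*(11*37) = 0*407 = 0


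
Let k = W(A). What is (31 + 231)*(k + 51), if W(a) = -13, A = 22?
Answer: 9956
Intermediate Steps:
k = -13
(31 + 231)*(k + 51) = (31 + 231)*(-13 + 51) = 262*38 = 9956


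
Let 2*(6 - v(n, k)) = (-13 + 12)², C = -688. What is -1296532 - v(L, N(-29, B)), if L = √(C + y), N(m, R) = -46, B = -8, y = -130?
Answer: -2593075/2 ≈ -1.2965e+6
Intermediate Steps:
L = I*√818 (L = √(-688 - 130) = √(-818) = I*√818 ≈ 28.601*I)
v(n, k) = 11/2 (v(n, k) = 6 - (-13 + 12)²/2 = 6 - ½*(-1)² = 6 - ½*1 = 6 - ½ = 11/2)
-1296532 - v(L, N(-29, B)) = -1296532 - 1*11/2 = -1296532 - 11/2 = -2593075/2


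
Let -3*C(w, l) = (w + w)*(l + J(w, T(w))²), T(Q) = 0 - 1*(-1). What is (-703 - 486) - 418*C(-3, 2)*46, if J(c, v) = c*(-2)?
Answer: -1462517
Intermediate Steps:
T(Q) = 1 (T(Q) = 0 + 1 = 1)
J(c, v) = -2*c
C(w, l) = -2*w*(l + 4*w²)/3 (C(w, l) = -(w + w)*(l + (-2*w)²)/3 = -2*w*(l + 4*w²)/3)
(-703 - 486) - 418*C(-3, 2)*46 = (-703 - 486) - 418*(-⅔*(-3)*(2 + 4*(-3)²))*46 = -1189 - 418*(-⅔*(-3)*(2 + 4*9))*46 = -1189 - 418*(-⅔*(-3)*(2 + 36))*46 = -1189 - 418*(-⅔*(-3)*38)*46 = -1189 - 31768*46 = -1189 - 418*3496 = -1189 - 1461328 = -1462517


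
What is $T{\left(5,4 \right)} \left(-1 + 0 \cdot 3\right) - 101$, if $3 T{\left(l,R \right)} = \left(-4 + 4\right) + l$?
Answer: $- \frac{308}{3} \approx -102.67$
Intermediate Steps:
$T{\left(l,R \right)} = \frac{l}{3}$ ($T{\left(l,R \right)} = \frac{\left(-4 + 4\right) + l}{3} = \frac{0 + l}{3} = \frac{l}{3}$)
$T{\left(5,4 \right)} \left(-1 + 0 \cdot 3\right) - 101 = \frac{1}{3} \cdot 5 \left(-1 + 0 \cdot 3\right) - 101 = \frac{5 \left(-1 + 0\right)}{3} - 101 = \frac{5}{3} \left(-1\right) - 101 = - \frac{5}{3} - 101 = - \frac{308}{3}$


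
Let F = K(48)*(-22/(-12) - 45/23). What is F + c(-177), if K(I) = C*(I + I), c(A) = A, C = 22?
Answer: -10055/23 ≈ -437.17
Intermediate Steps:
K(I) = 44*I (K(I) = 22*(I + I) = 22*(2*I) = 44*I)
F = -5984/23 (F = (44*48)*(-22/(-12) - 45/23) = 2112*(-22*(-1/12) - 45*1/23) = 2112*(11/6 - 45/23) = 2112*(-17/138) = -5984/23 ≈ -260.17)
F + c(-177) = -5984/23 - 177 = -10055/23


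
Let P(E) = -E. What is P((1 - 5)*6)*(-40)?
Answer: -960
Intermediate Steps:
P((1 - 5)*6)*(-40) = -(1 - 5)*6*(-40) = -(-4)*6*(-40) = -1*(-24)*(-40) = 24*(-40) = -960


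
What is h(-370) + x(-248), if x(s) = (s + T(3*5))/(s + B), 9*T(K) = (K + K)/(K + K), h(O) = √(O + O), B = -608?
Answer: 2231/7704 + 2*I*√185 ≈ 0.28959 + 27.203*I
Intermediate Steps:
h(O) = √2*√O (h(O) = √(2*O) = √2*√O)
T(K) = ⅑ (T(K) = ((K + K)/(K + K))/9 = ((2*K)/((2*K)))/9 = ((2*K)*(1/(2*K)))/9 = (⅑)*1 = ⅑)
x(s) = (⅑ + s)/(-608 + s) (x(s) = (s + ⅑)/(s - 608) = (⅑ + s)/(-608 + s))
h(-370) + x(-248) = √2*√(-370) + (⅑ - 248)/(-608 - 248) = √2*(I*√370) - 2231/9/(-856) = 2*I*√185 - 1/856*(-2231/9) = 2*I*√185 + 2231/7704 = 2231/7704 + 2*I*√185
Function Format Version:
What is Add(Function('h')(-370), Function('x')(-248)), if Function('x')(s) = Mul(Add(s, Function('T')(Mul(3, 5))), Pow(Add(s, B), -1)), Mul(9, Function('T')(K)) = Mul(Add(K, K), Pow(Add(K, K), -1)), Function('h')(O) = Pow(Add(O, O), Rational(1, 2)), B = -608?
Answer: Add(Rational(2231, 7704), Mul(2, I, Pow(185, Rational(1, 2)))) ≈ Add(0.28959, Mul(27.203, I))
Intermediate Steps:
Function('h')(O) = Mul(Pow(2, Rational(1, 2)), Pow(O, Rational(1, 2))) (Function('h')(O) = Pow(Mul(2, O), Rational(1, 2)) = Mul(Pow(2, Rational(1, 2)), Pow(O, Rational(1, 2))))
Function('T')(K) = Rational(1, 9) (Function('T')(K) = Mul(Rational(1, 9), Mul(Add(K, K), Pow(Add(K, K), -1))) = Mul(Rational(1, 9), Mul(Mul(2, K), Pow(Mul(2, K), -1))) = Mul(Rational(1, 9), Mul(Mul(2, K), Mul(Rational(1, 2), Pow(K, -1)))) = Mul(Rational(1, 9), 1) = Rational(1, 9))
Function('x')(s) = Mul(Pow(Add(-608, s), -1), Add(Rational(1, 9), s)) (Function('x')(s) = Mul(Add(s, Rational(1, 9)), Pow(Add(s, -608), -1)) = Mul(Add(Rational(1, 9), s), Pow(Add(-608, s), -1)) = Mul(Pow(Add(-608, s), -1), Add(Rational(1, 9), s)))
Add(Function('h')(-370), Function('x')(-248)) = Add(Mul(Pow(2, Rational(1, 2)), Pow(-370, Rational(1, 2))), Mul(Pow(Add(-608, -248), -1), Add(Rational(1, 9), -248))) = Add(Mul(Pow(2, Rational(1, 2)), Mul(I, Pow(370, Rational(1, 2)))), Mul(Pow(-856, -1), Rational(-2231, 9))) = Add(Mul(2, I, Pow(185, Rational(1, 2))), Mul(Rational(-1, 856), Rational(-2231, 9))) = Add(Mul(2, I, Pow(185, Rational(1, 2))), Rational(2231, 7704)) = Add(Rational(2231, 7704), Mul(2, I, Pow(185, Rational(1, 2))))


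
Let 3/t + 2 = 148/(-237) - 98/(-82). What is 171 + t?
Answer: 2345868/13889 ≈ 168.90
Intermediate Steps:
t = -29151/13889 (t = 3/(-2 + (148/(-237) - 98/(-82))) = 3/(-2 + (148*(-1/237) - 98*(-1/82))) = 3/(-2 + (-148/237 + 49/41)) = 3/(-2 + 5545/9717) = 3/(-13889/9717) = 3*(-9717/13889) = -29151/13889 ≈ -2.0989)
171 + t = 171 - 29151/13889 = 2345868/13889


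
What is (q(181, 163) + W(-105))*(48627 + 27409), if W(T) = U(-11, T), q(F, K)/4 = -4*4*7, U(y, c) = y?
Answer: -34900524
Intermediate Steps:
q(F, K) = -448 (q(F, K) = 4*(-4*4*7) = 4*(-16*7) = 4*(-112) = -448)
W(T) = -11
(q(181, 163) + W(-105))*(48627 + 27409) = (-448 - 11)*(48627 + 27409) = -459*76036 = -34900524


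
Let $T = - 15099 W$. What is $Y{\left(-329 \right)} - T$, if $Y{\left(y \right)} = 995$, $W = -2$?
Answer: $-29203$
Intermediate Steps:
$T = 30198$ ($T = \left(-15099\right) \left(-2\right) = 30198$)
$Y{\left(-329 \right)} - T = 995 - 30198 = -29203$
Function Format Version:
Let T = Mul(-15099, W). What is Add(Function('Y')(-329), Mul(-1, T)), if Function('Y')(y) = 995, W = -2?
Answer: -29203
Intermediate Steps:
T = 30198 (T = Mul(-15099, -2) = 30198)
Add(Function('Y')(-329), Mul(-1, T)) = Add(995, Mul(-1, 30198)) = Add(995, -30198) = -29203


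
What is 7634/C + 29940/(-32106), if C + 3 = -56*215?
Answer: -100944104/64442093 ≈ -1.5664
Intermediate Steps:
C = -12043 (C = -3 - 56*215 = -3 - 12040 = -12043)
7634/C + 29940/(-32106) = 7634/(-12043) + 29940/(-32106) = 7634*(-1/12043) + 29940*(-1/32106) = -7634/12043 - 4990/5351 = -100944104/64442093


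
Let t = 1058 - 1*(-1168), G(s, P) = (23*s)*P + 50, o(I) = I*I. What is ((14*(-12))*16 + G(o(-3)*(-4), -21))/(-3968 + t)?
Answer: -7375/871 ≈ -8.4673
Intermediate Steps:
o(I) = I²
G(s, P) = 50 + 23*P*s (G(s, P) = 23*P*s + 50 = 50 + 23*P*s)
t = 2226 (t = 1058 + 1168 = 2226)
((14*(-12))*16 + G(o(-3)*(-4), -21))/(-3968 + t) = ((14*(-12))*16 + (50 + 23*(-21)*((-3)²*(-4))))/(-3968 + 2226) = (-168*16 + (50 + 23*(-21)*(9*(-4))))/(-1742) = (-2688 + (50 + 23*(-21)*(-36)))*(-1/1742) = (-2688 + (50 + 17388))*(-1/1742) = (-2688 + 17438)*(-1/1742) = 14750*(-1/1742) = -7375/871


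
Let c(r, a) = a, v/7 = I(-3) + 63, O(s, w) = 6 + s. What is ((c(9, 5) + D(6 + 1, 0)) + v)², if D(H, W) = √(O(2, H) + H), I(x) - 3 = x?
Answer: (446 + √15)² ≈ 2.0239e+5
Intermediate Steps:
I(x) = 3 + x
D(H, W) = √(8 + H) (D(H, W) = √((6 + 2) + H) = √(8 + H))
v = 441 (v = 7*((3 - 3) + 63) = 7*(0 + 63) = 7*63 = 441)
((c(9, 5) + D(6 + 1, 0)) + v)² = ((5 + √(8 + (6 + 1))) + 441)² = ((5 + √(8 + 7)) + 441)² = ((5 + √15) + 441)² = (446 + √15)²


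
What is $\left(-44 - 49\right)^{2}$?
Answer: $8649$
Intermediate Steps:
$\left(-44 - 49\right)^{2} = \left(-93\right)^{2} = 8649$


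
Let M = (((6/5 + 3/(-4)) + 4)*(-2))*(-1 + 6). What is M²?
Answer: 7921/4 ≈ 1980.3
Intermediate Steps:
M = -89/2 (M = (((6*(⅕) + 3*(-¼)) + 4)*(-2))*5 = (((6/5 - ¾) + 4)*(-2))*5 = ((9/20 + 4)*(-2))*5 = ((89/20)*(-2))*5 = -89/10*5 = -89/2 ≈ -44.500)
M² = (-89/2)² = 7921/4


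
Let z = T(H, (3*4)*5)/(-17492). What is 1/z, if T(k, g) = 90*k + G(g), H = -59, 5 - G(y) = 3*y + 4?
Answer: 17492/5489 ≈ 3.1867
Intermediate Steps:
G(y) = 1 - 3*y (G(y) = 5 - (3*y + 4) = 5 - (4 + 3*y) = 5 + (-4 - 3*y) = 1 - 3*y)
T(k, g) = 1 - 3*g + 90*k (T(k, g) = 90*k + (1 - 3*g) = 1 - 3*g + 90*k)
z = 5489/17492 (z = (1 - 3*3*4*5 + 90*(-59))/(-17492) = (1 - 36*5 - 5310)*(-1/17492) = (1 - 3*60 - 5310)*(-1/17492) = (1 - 180 - 5310)*(-1/17492) = -5489*(-1/17492) = 5489/17492 ≈ 0.31380)
1/z = 1/(5489/17492) = 17492/5489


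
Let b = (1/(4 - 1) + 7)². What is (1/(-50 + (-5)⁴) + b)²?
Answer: 77455899481/26780625 ≈ 2892.2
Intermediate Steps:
b = 484/9 (b = (1/3 + 7)² = (⅓ + 7)² = (22/3)² = 484/9 ≈ 53.778)
(1/(-50 + (-5)⁴) + b)² = (1/(-50 + (-5)⁴) + 484/9)² = (1/(-50 + 625) + 484/9)² = (1/575 + 484/9)² = (278309/5175)² = 77455899481/26780625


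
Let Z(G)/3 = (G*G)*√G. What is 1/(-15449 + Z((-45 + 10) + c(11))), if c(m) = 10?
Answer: -15449/326562226 - 9375*I/326562226 ≈ -4.7308e-5 - 2.8708e-5*I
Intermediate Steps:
Z(G) = 3*G^(5/2) (Z(G) = 3*((G*G)*√G) = 3*(G²*√G) = 3*G^(5/2))
1/(-15449 + Z((-45 + 10) + c(11))) = 1/(-15449 + 3*((-45 + 10) + 10)^(5/2)) = 1/(-15449 + 3*(-35 + 10)^(5/2)) = 1/(-15449 + 3*(-25)^(5/2)) = 1/(-15449 + 3*(3125*I)) = 1/(-15449 + 9375*I) = (-15449 - 9375*I)/326562226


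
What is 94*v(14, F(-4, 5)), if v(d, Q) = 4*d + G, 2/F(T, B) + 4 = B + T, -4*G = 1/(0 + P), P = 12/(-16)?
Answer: 15886/3 ≈ 5295.3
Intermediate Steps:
P = -¾ (P = 12*(-1/16) = -¾ ≈ -0.75000)
G = ⅓ (G = -1/(4*(0 - ¾)) = -1/(4*(-¾)) = -¼*(-4/3) = ⅓ ≈ 0.33333)
F(T, B) = 2/(-4 + B + T) (F(T, B) = 2/(-4 + (B + T)) = 2/(-4 + B + T))
v(d, Q) = ⅓ + 4*d (v(d, Q) = 4*d + ⅓ = ⅓ + 4*d)
94*v(14, F(-4, 5)) = 94*(⅓ + 4*14) = 94*(⅓ + 56) = 94*(169/3) = 15886/3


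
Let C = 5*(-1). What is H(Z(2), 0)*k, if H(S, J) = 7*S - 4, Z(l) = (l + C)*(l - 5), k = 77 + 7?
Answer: 4956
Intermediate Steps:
k = 84
C = -5
Z(l) = (-5 + l)**2 (Z(l) = (l - 5)*(l - 5) = (-5 + l)*(-5 + l) = (-5 + l)**2)
H(S, J) = -4 + 7*S
H(Z(2), 0)*k = (-4 + 7*(25 + 2**2 - 10*2))*84 = (-4 + 7*(25 + 4 - 20))*84 = (-4 + 7*9)*84 = (-4 + 63)*84 = 59*84 = 4956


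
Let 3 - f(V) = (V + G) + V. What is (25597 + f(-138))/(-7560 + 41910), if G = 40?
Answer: 4306/5725 ≈ 0.75214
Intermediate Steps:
f(V) = -37 - 2*V (f(V) = 3 - ((V + 40) + V) = 3 - ((40 + V) + V) = 3 - (40 + 2*V) = 3 + (-40 - 2*V) = -37 - 2*V)
(25597 + f(-138))/(-7560 + 41910) = (25597 + (-37 - 2*(-138)))/(-7560 + 41910) = (25597 + (-37 + 276))/34350 = (25597 + 239)*(1/34350) = 25836*(1/34350) = 4306/5725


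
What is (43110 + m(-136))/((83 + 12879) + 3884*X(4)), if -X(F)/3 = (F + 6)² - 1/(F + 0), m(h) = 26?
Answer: -43136/1149325 ≈ -0.037532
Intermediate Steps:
X(F) = -3*(6 + F)² + 3/F (X(F) = -3*((F + 6)² - 1/(F + 0)) = -3*((6 + F)² - 1/F) = -3*(6 + F)² + 3/F)
(43110 + m(-136))/((83 + 12879) + 3884*X(4)) = (43110 + 26)/((83 + 12879) + 3884*(-3*(6 + 4)² + 3/4)) = 43136/(12962 + 3884*(-3*10² + 3*(¼))) = 43136/(12962 + 3884*(-3*100 + ¾)) = 43136/(12962 + 3884*(-300 + ¾)) = 43136/(12962 + 3884*(-1197/4)) = 43136/(12962 - 1162287) = 43136/(-1149325) = 43136*(-1/1149325) = -43136/1149325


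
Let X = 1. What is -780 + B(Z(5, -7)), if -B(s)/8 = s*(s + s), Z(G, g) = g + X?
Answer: -1356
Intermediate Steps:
Z(G, g) = 1 + g (Z(G, g) = g + 1 = 1 + g)
B(s) = -16*s² (B(s) = -8*s*(s + s) = -8*s*2*s = -16*s²)
-780 + B(Z(5, -7)) = -780 - 16*(1 - 7)² = -780 - 16*(-6)² = -780 - 16*36 = -780 - 576 = -1356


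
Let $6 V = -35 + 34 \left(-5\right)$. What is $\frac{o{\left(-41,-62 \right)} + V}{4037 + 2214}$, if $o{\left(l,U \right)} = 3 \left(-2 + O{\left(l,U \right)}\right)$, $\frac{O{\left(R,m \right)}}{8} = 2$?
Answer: $\frac{1}{798} \approx 0.0012531$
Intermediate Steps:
$V = - \frac{205}{6}$ ($V = \frac{-35 + 34 \left(-5\right)}{6} = \frac{-35 - 170}{6} = \frac{1}{6} \left(-205\right) = - \frac{205}{6} \approx -34.167$)
$O{\left(R,m \right)} = 16$ ($O{\left(R,m \right)} = 8 \cdot 2 = 16$)
$o{\left(l,U \right)} = 42$ ($o{\left(l,U \right)} = 3 \left(-2 + 16\right) = 3 \cdot 14 = 42$)
$\frac{o{\left(-41,-62 \right)} + V}{4037 + 2214} = \frac{42 - \frac{205}{6}}{4037 + 2214} = \frac{47}{6 \cdot 6251} = \frac{47}{6} \cdot \frac{1}{6251} = \frac{1}{798}$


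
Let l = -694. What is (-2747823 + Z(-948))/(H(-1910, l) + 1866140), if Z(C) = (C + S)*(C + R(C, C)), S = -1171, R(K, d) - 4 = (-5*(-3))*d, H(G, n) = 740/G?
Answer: 9338563/593066 ≈ 15.746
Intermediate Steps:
R(K, d) = 4 + 15*d (R(K, d) = 4 + (-5*(-3))*d = 4 + 15*d)
Z(C) = (-1171 + C)*(4 + 16*C) (Z(C) = (C - 1171)*(C + (4 + 15*C)) = (-1171 + C)*(4 + 16*C))
(-2747823 + Z(-948))/(H(-1910, l) + 1866140) = (-2747823 + (-4684 - 18732*(-948) + 16*(-948)²))/(740/(-1910) + 1866140) = (-2747823 + (-4684 + 17757936 + 16*898704))/(740*(-1/1910) + 1866140) = (-2747823 + (-4684 + 17757936 + 14379264))/(-74/191 + 1866140) = (-2747823 + 32132516)/(356432666/191) = 29384693*(191/356432666) = 9338563/593066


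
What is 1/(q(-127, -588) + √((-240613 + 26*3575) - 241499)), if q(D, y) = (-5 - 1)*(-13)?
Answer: 39/197623 - I*√389162/395246 ≈ 0.00019735 - 0.0015783*I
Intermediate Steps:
q(D, y) = 78 (q(D, y) = -6*(-13) = 78)
1/(q(-127, -588) + √((-240613 + 26*3575) - 241499)) = 1/(78 + √((-240613 + 26*3575) - 241499)) = 1/(78 + √((-240613 + 92950) - 241499)) = 1/(78 + √(-147663 - 241499)) = 1/(78 + √(-389162)) = 1/(78 + I*√389162)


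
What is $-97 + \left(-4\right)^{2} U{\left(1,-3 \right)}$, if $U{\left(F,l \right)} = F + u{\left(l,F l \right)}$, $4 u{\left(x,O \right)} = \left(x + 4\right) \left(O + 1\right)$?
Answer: $-89$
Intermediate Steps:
$u{\left(x,O \right)} = \frac{\left(1 + O\right) \left(4 + x\right)}{4}$ ($u{\left(x,O \right)} = \frac{\left(x + 4\right) \left(O + 1\right)}{4} = \frac{\left(4 + x\right) \left(1 + O\right)}{4} = \frac{\left(1 + O\right) \left(4 + x\right)}{4}$)
$U{\left(F,l \right)} = 1 + F + \frac{l}{4} + F l + \frac{F l^{2}}{4}$ ($U{\left(F,l \right)} = F + \left(1 + F l + \frac{l}{4} + \frac{F l l}{4}\right) = F + \left(1 + F l + \frac{l}{4} + \frac{F l^{2}}{4}\right) = F + \left(1 + \frac{l}{4} + F l + \frac{F l^{2}}{4}\right) = 1 + F + \frac{l}{4} + F l + \frac{F l^{2}}{4}$)
$-97 + \left(-4\right)^{2} U{\left(1,-3 \right)} = -97 + \left(-4\right)^{2} \left(1 + 1 + \frac{1}{4} \left(-3\right) + 1 \left(-3\right) + \frac{1}{4} \cdot 1 \left(-3\right)^{2}\right) = -97 + 16 \left(1 + 1 - \frac{3}{4} - 3 + \frac{1}{4} \cdot 1 \cdot 9\right) = -97 + 16 \left(1 + 1 - \frac{3}{4} - 3 + \frac{9}{4}\right) = -97 + 16 \cdot \frac{1}{2} = -97 + 8 = -89$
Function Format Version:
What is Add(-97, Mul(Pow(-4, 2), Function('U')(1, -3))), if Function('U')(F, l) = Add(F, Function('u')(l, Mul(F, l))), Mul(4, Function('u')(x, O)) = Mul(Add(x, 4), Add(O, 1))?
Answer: -89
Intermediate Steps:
Function('u')(x, O) = Mul(Rational(1, 4), Add(1, O), Add(4, x)) (Function('u')(x, O) = Mul(Rational(1, 4), Mul(Add(x, 4), Add(O, 1))) = Mul(Rational(1, 4), Mul(Add(4, x), Add(1, O))) = Mul(Rational(1, 4), Mul(Add(1, O), Add(4, x))) = Mul(Rational(1, 4), Add(1, O), Add(4, x)))
Function('U')(F, l) = Add(1, F, Mul(Rational(1, 4), l), Mul(F, l), Mul(Rational(1, 4), F, Pow(l, 2))) (Function('U')(F, l) = Add(F, Add(1, Mul(F, l), Mul(Rational(1, 4), l), Mul(Rational(1, 4), Mul(F, l), l))) = Add(F, Add(1, Mul(F, l), Mul(Rational(1, 4), l), Mul(Rational(1, 4), F, Pow(l, 2)))) = Add(F, Add(1, Mul(Rational(1, 4), l), Mul(F, l), Mul(Rational(1, 4), F, Pow(l, 2)))) = Add(1, F, Mul(Rational(1, 4), l), Mul(F, l), Mul(Rational(1, 4), F, Pow(l, 2))))
Add(-97, Mul(Pow(-4, 2), Function('U')(1, -3))) = Add(-97, Mul(Pow(-4, 2), Add(1, 1, Mul(Rational(1, 4), -3), Mul(1, -3), Mul(Rational(1, 4), 1, Pow(-3, 2))))) = Add(-97, Mul(16, Add(1, 1, Rational(-3, 4), -3, Mul(Rational(1, 4), 1, 9)))) = Add(-97, Mul(16, Add(1, 1, Rational(-3, 4), -3, Rational(9, 4)))) = Add(-97, Mul(16, Rational(1, 2))) = Add(-97, 8) = -89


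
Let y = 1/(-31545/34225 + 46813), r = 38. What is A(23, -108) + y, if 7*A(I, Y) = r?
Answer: 12176337603/2243000732 ≈ 5.4286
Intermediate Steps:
A(I, Y) = 38/7 (A(I, Y) = (⅐)*38 = 38/7)
y = 6845/320428676 (y = 1/(-31545*1/34225 + 46813) = 1/(-6309/6845 + 46813) = 1/(320428676/6845) = 6845/320428676 ≈ 2.1362e-5)
A(23, -108) + y = 38/7 + 6845/320428676 = 12176337603/2243000732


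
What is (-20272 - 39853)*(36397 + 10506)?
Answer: -2820042875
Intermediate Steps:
(-20272 - 39853)*(36397 + 10506) = -60125*46903 = -2820042875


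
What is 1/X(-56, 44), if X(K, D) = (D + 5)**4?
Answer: 1/5764801 ≈ 1.7347e-7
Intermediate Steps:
X(K, D) = (5 + D)**4
1/X(-56, 44) = 1/((5 + 44)**4) = 1/(49**4) = 1/5764801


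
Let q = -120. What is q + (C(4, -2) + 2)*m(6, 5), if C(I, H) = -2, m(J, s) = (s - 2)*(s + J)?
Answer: -120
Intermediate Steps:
m(J, s) = (-2 + s)*(J + s)
q + (C(4, -2) + 2)*m(6, 5) = -120 + (-2 + 2)*(5² - 2*6 - 2*5 + 6*5) = -120 + 0*(25 - 12 - 10 + 30) = -120 + 0*33 = -120 + 0 = -120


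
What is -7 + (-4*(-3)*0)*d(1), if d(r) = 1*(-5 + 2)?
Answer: -7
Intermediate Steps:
d(r) = -3 (d(r) = 1*(-3) = -3)
-7 + (-4*(-3)*0)*d(1) = -7 + (-4*(-3)*0)*(-3) = -7 + (12*0)*(-3) = -7 + 0*(-3) = -7 + 0 = -7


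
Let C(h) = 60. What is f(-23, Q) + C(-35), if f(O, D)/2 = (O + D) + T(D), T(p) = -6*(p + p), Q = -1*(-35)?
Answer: -756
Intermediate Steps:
Q = 35
T(p) = -12*p
f(O, D) = -22*D + 2*O (f(O, D) = 2*((O + D) - 12*D) = 2*((D + O) - 12*D) = 2*(O - 11*D) = -22*D + 2*O)
f(-23, Q) + C(-35) = (-22*35 + 2*(-23)) + 60 = (-770 - 46) + 60 = -816 + 60 = -756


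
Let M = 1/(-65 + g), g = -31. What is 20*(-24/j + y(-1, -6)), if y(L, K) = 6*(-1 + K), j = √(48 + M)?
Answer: -840 - 1920*√27642/4607 ≈ -909.29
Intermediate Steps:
M = -1/96 (M = 1/(-65 - 31) = 1/(-96) = -1/96 ≈ -0.010417)
j = √27642/24 (j = √(48 - 1/96) = √(4607/96) = √27642/24 ≈ 6.9275)
y(L, K) = -6 + 6*K
20*(-24/j + y(-1, -6)) = 20*(-24*4*√27642/4607 + (-6 + 6*(-6))) = 20*(-96*√27642/4607 + (-6 - 36)) = 20*(-96*√27642/4607 - 42) = 20*(-42 - 96*√27642/4607) = -840 - 1920*√27642/4607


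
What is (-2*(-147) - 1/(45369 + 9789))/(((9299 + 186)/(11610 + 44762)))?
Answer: 457076887886/261586815 ≈ 1747.3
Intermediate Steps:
(-2*(-147) - 1/(45369 + 9789))/(((9299 + 186)/(11610 + 44762))) = (294 - 1/55158)/((9485/56372)) = (294 - 1*1/55158)/((9485*(1/56372))) = (294 - 1/55158)/(9485/56372) = (16216451/55158)*(56372/9485) = 457076887886/261586815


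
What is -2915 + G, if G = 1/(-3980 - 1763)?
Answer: -16740846/5743 ≈ -2915.0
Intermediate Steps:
G = -1/5743 (G = 1/(-5743) = -1/5743 ≈ -0.00017412)
-2915 + G = -2915 - 1/5743 = -16740846/5743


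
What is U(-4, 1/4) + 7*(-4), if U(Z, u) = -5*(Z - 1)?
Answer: -3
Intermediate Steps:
U(Z, u) = 5 - 5*Z (U(Z, u) = -5*(-1 + Z) = 5 - 5*Z)
U(-4, 1/4) + 7*(-4) = (5 - 5*(-4)) + 7*(-4) = (5 + 20) - 28 = 25 - 28 = -3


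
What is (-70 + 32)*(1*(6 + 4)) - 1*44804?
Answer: -45184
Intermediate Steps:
(-70 + 32)*(1*(6 + 4)) - 1*44804 = -38*10 - 44804 = -380 - 44804 = -45184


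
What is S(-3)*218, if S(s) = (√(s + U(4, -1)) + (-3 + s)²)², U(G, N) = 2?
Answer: 282310 + 15696*I ≈ 2.8231e+5 + 15696.0*I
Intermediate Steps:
S(s) = ((-3 + s)² + √(2 + s))² (S(s) = (√(s + 2) + (-3 + s)²)² = (√(2 + s) + (-3 + s)²)² = ((-3 + s)² + √(2 + s))²)
S(-3)*218 = ((-3 - 3)² + √(2 - 3))²*218 = ((-6)² + √(-1))²*218 = (36 + I)²*218 = 218*(36 + I)²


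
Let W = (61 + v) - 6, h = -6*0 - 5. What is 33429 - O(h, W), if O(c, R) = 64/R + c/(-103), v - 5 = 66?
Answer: 216917170/6489 ≈ 33428.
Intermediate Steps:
h = -5 (h = 0 - 5 = -5)
v = 71 (v = 5 + 66 = 71)
W = 126 (W = (61 + 71) - 6 = 132 - 6 = 126)
O(c, R) = 64/R - c/103 (O(c, R) = 64/R + c*(-1/103) = 64/R - c/103)
33429 - O(h, W) = 33429 - (64/126 - 1/103*(-5)) = 33429 - (64*(1/126) + 5/103) = 33429 - (32/63 + 5/103) = 33429 - 1*3611/6489 = 33429 - 3611/6489 = 216917170/6489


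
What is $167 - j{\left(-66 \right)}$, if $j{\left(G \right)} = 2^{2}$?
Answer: $163$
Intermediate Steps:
$j{\left(G \right)} = 4$
$167 - j{\left(-66 \right)} = 167 - 4 = 163$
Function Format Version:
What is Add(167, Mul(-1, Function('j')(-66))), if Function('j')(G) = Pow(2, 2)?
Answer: 163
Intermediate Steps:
Function('j')(G) = 4
Add(167, Mul(-1, Function('j')(-66))) = Add(167, Mul(-1, 4)) = Add(167, -4) = 163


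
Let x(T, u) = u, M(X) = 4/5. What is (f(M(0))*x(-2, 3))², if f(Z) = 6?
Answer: 324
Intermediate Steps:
M(X) = ⅘ (M(X) = 4*(⅕) = ⅘)
(f(M(0))*x(-2, 3))² = (6*3)² = 18² = 324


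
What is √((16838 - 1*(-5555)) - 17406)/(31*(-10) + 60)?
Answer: -√4987/250 ≈ -0.28247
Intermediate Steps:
√((16838 - 1*(-5555)) - 17406)/(31*(-10) + 60) = √((16838 + 5555) - 17406)/(-310 + 60) = √(22393 - 17406)/(-250) = √4987*(-1/250) = -√4987/250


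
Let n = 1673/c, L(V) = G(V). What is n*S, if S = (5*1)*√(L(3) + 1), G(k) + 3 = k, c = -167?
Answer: -8365/167 ≈ -50.090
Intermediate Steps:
G(k) = -3 + k
L(V) = -3 + V
S = 5 (S = (5*1)*√((-3 + 3) + 1) = 5*√(0 + 1) = 5*√1 = 5*1 = 5)
n = -1673/167 (n = 1673/(-167) = 1673*(-1/167) = -1673/167 ≈ -10.018)
n*S = -1673/167*5 = -8365/167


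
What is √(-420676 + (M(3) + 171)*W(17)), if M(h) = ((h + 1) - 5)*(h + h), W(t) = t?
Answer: I*√417871 ≈ 646.43*I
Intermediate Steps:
M(h) = 2*h*(-4 + h) (M(h) = ((1 + h) - 5)*(2*h) = (-4 + h)*(2*h) = 2*h*(-4 + h))
√(-420676 + (M(3) + 171)*W(17)) = √(-420676 + (2*3*(-4 + 3) + 171)*17) = √(-420676 + (2*3*(-1) + 171)*17) = √(-420676 + (-6 + 171)*17) = √(-420676 + 165*17) = √(-420676 + 2805) = √(-417871) = I*√417871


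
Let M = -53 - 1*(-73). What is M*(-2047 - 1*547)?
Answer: -51880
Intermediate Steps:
M = 20 (M = -53 + 73 = 20)
M*(-2047 - 1*547) = 20*(-2047 - 1*547) = 20*(-2047 - 547) = 20*(-2594) = -51880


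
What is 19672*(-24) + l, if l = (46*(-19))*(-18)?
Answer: -456396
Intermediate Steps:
l = 15732 (l = -874*(-18) = 15732)
19672*(-24) + l = 19672*(-24) + 15732 = -472128 + 15732 = -456396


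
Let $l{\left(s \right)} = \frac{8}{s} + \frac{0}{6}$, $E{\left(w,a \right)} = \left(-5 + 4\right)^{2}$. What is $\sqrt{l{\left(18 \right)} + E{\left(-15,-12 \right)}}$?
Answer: $\frac{\sqrt{13}}{3} \approx 1.2019$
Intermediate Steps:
$E{\left(w,a \right)} = 1$ ($E{\left(w,a \right)} = \left(-1\right)^{2} = 1$)
$l{\left(s \right)} = \frac{8}{s}$ ($l{\left(s \right)} = \frac{8}{s} + 0 \cdot \frac{1}{6} = \frac{8}{s} + 0 = \frac{8}{s}$)
$\sqrt{l{\left(18 \right)} + E{\left(-15,-12 \right)}} = \sqrt{\frac{8}{18} + 1} = \sqrt{8 \cdot \frac{1}{18} + 1} = \sqrt{\frac{4}{9} + 1} = \sqrt{\frac{13}{9}} = \frac{\sqrt{13}}{3}$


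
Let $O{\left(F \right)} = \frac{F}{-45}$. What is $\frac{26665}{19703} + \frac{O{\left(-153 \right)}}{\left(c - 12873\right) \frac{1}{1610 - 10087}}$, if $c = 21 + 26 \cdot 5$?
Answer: $\frac{4535540277}{1253307830} \approx 3.6189$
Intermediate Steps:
$c = 151$ ($c = 21 + 130 = 151$)
$O{\left(F \right)} = - \frac{F}{45}$ ($O{\left(F \right)} = F \left(- \frac{1}{45}\right) = - \frac{F}{45}$)
$\frac{26665}{19703} + \frac{O{\left(-153 \right)}}{\left(c - 12873\right) \frac{1}{1610 - 10087}} = \frac{26665}{19703} + \frac{\left(- \frac{1}{45}\right) \left(-153\right)}{\left(151 - 12873\right) \frac{1}{1610 - 10087}} = 26665 \cdot \frac{1}{19703} + \frac{17}{5 \left(- \frac{12722}{-8477}\right)} = \frac{26665}{19703} + \frac{17}{5 \left(\left(-12722\right) \left(- \frac{1}{8477}\right)\right)} = \frac{26665}{19703} + \frac{17}{5 \cdot \frac{12722}{8477}} = \frac{26665}{19703} + \frac{17}{5} \cdot \frac{8477}{12722} = \frac{26665}{19703} + \frac{144109}{63610} = \frac{4535540277}{1253307830}$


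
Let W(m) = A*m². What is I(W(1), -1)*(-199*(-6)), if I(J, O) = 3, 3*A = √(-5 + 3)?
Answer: 3582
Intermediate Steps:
A = I*√2/3 (A = √(-5 + 3)/3 = √(-2)/3 = (I*√2)/3 = I*√2/3 ≈ 0.4714*I)
W(m) = I*√2*m²/3 (W(m) = (I*√2/3)*m² = I*√2*m²/3)
I(W(1), -1)*(-199*(-6)) = 3*(-199*(-6)) = 3*1194 = 3582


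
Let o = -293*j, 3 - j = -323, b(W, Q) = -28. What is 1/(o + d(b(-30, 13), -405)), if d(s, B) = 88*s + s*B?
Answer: -1/86642 ≈ -1.1542e-5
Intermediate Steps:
j = 326 (j = 3 - 1*(-323) = 3 + 323 = 326)
d(s, B) = 88*s + B*s
o = -95518 (o = -293*326 = -95518)
1/(o + d(b(-30, 13), -405)) = 1/(-95518 - 28*(88 - 405)) = 1/(-95518 - 28*(-317)) = 1/(-95518 + 8876) = 1/(-86642) = -1/86642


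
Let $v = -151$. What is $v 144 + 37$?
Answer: $-21707$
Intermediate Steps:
$v 144 + 37 = \left(-151\right) 144 + 37 = -21744 + 37 = -21707$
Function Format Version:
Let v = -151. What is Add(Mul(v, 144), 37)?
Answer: -21707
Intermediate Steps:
Add(Mul(v, 144), 37) = Add(Mul(-151, 144), 37) = Add(-21744, 37) = -21707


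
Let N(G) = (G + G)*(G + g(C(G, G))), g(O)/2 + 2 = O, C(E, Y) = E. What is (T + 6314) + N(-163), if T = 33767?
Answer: 200799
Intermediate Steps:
g(O) = -4 + 2*O
N(G) = 2*G*(-4 + 3*G) (N(G) = (G + G)*(G + (-4 + 2*G)) = (2*G)*(-4 + 3*G) = 2*G*(-4 + 3*G))
(T + 6314) + N(-163) = (33767 + 6314) + 2*(-163)*(-4 + 3*(-163)) = 40081 + 2*(-163)*(-4 - 489) = 40081 + 2*(-163)*(-493) = 40081 + 160718 = 200799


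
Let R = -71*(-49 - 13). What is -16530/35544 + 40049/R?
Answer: 112561383/13038724 ≈ 8.6329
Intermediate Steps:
R = 4402 (R = -71*(-62) = 4402)
-16530/35544 + 40049/R = -16530/35544 + 40049/4402 = -16530*1/35544 + 40049*(1/4402) = -2755/5924 + 40049/4402 = 112561383/13038724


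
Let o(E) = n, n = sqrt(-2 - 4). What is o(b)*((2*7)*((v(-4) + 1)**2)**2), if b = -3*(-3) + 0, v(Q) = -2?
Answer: 14*I*sqrt(6) ≈ 34.293*I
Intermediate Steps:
n = I*sqrt(6) (n = sqrt(-6) = I*sqrt(6) ≈ 2.4495*I)
b = 9 (b = 9 + 0 = 9)
o(E) = I*sqrt(6)
o(b)*((2*7)*((v(-4) + 1)**2)**2) = (I*sqrt(6))*((2*7)*((-2 + 1)**2)**2) = (I*sqrt(6))*(14*((-1)**2)**2) = (I*sqrt(6))*(14*1**2) = (I*sqrt(6))*(14*1) = (I*sqrt(6))*14 = 14*I*sqrt(6)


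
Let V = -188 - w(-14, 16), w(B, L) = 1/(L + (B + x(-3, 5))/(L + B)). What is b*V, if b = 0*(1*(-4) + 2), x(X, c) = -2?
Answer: 0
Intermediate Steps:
b = 0 (b = 0*(-4 + 2) = 0*(-2) = 0)
w(B, L) = 1/(L + (-2 + B)/(B + L)) (w(B, L) = 1/(L + (B - 2)/(L + B)) = 1/(L + (-2 + B)/(B + L)))
V = -1505/8 (V = -188 - (-14 + 16)/(-2 - 14 + 16² - 14*16) = -188 - 2/(-2 - 14 + 256 - 224) = -188 - 2/16 = -188 - 1*⅛ = -188 - ⅛ = -1505/8 ≈ -188.13)
b*V = 0*(-1505/8) = 0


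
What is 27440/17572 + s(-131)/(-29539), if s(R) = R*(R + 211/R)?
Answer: 126322344/129764827 ≈ 0.97347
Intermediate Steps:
27440/17572 + s(-131)/(-29539) = 27440/17572 + (211 + (-131)**2)/(-29539) = 27440*(1/17572) + (211 + 17161)*(-1/29539) = 6860/4393 + 17372*(-1/29539) = 6860/4393 - 17372/29539 = 126322344/129764827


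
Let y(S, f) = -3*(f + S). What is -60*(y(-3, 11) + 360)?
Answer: -20160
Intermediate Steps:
y(S, f) = -3*S - 3*f (y(S, f) = -3*(S + f) = -3*S - 3*f)
-60*(y(-3, 11) + 360) = -60*((-3*(-3) - 3*11) + 360) = -60*((9 - 33) + 360) = -60*(-24 + 360) = -60*336 = -20160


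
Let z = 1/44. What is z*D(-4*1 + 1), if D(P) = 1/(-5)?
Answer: -1/220 ≈ -0.0045455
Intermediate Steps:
z = 1/44 ≈ 0.022727
D(P) = -⅕
z*D(-4*1 + 1) = (1/44)*(-⅕) = -1/220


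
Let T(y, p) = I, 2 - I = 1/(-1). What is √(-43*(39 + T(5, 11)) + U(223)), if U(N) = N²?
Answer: √47923 ≈ 218.91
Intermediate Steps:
I = 3 (I = 2 - 1/(-1) = 2 - (-1) = 2 - 1*(-1) = 2 + 1 = 3)
T(y, p) = 3
√(-43*(39 + T(5, 11)) + U(223)) = √(-43*(39 + 3) + 223²) = √(-43*42 + 49729) = √(-1806 + 49729) = √47923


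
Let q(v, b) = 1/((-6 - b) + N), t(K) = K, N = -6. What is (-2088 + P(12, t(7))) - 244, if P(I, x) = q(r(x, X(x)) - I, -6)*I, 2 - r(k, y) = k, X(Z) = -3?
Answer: -2334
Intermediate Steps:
r(k, y) = 2 - k
q(v, b) = 1/(-12 - b) (q(v, b) = 1/((-6 - b) - 6) = 1/(-12 - b))
P(I, x) = -I/6 (P(I, x) = (-1/(12 - 6))*I = (-1/6)*I = (-1*⅙)*I = -I/6)
(-2088 + P(12, t(7))) - 244 = (-2088 - ⅙*12) - 244 = (-2088 - 2) - 244 = -2090 - 244 = -2334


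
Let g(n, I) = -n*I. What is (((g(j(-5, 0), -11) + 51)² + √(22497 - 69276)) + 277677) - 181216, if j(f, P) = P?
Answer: 99062 + I*√46779 ≈ 99062.0 + 216.28*I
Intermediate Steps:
g(n, I) = -I*n
(((g(j(-5, 0), -11) + 51)² + √(22497 - 69276)) + 277677) - 181216 = (((-1*(-11)*0 + 51)² + √(22497 - 69276)) + 277677) - 181216 = (((0 + 51)² + √(-46779)) + 277677) - 181216 = ((51² + I*√46779) + 277677) - 181216 = ((2601 + I*√46779) + 277677) - 181216 = (280278 + I*√46779) - 181216 = 99062 + I*√46779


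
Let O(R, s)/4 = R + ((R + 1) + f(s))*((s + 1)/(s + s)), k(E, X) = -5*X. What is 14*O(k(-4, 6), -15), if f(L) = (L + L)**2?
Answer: 316232/15 ≈ 21082.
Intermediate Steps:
f(L) = 4*L**2 (f(L) = (2*L)**2 = 4*L**2)
O(R, s) = 4*R + 2*(1 + s)*(1 + R + 4*s**2)/s (O(R, s) = 4*(R + ((R + 1) + 4*s**2)*((s + 1)/(s + s))) = 4*(R + ((1 + R) + 4*s**2)*((1 + s)/((2*s)))) = 4*(R + (1 + R + 4*s**2)*((1 + s)*(1/(2*s)))) = 4*(R + (1 + R + 4*s**2)*((1 + s)/(2*s))) = 4*(R + (1 + s)*(1 + R + 4*s**2)/(2*s)) = 4*R + 2*(1 + s)*(1 + R + 4*s**2)/s)
14*O(k(-4, 6), -15) = 14*(2 + 2/(-15) + 6*(-5*6) + 8*(-15) + 8*(-15)**2 + 2*(-5*6)/(-15)) = 14*(2 + 2*(-1/15) + 6*(-30) - 120 + 8*225 + 2*(-30)*(-1/15)) = 14*(2 - 2/15 - 180 - 120 + 1800 + 4) = 14*(22588/15) = 316232/15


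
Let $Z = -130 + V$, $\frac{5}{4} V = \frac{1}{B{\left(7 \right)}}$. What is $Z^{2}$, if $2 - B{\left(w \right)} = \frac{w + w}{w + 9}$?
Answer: $\frac{33849124}{2025} \approx 16716.0$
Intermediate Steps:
$B{\left(w \right)} = 2 - \frac{2 w}{9 + w}$ ($B{\left(w \right)} = 2 - \frac{w + w}{w + 9} = 2 - \frac{2 w}{9 + w}$)
$V = \frac{32}{45}$ ($V = \frac{4}{5 \frac{18}{9 + 7}} = \frac{4}{5 \cdot \frac{18}{16}} = \frac{4}{5 \cdot 18 \cdot \frac{1}{16}} = \frac{4}{5 \cdot \frac{9}{8}} = \frac{4}{5} \cdot \frac{8}{9} = \frac{32}{45} \approx 0.71111$)
$Z = - \frac{5818}{45}$ ($Z = -130 + \frac{32}{45} = - \frac{5818}{45} \approx -129.29$)
$Z^{2} = \left(- \frac{5818}{45}\right)^{2} = \frac{33849124}{2025}$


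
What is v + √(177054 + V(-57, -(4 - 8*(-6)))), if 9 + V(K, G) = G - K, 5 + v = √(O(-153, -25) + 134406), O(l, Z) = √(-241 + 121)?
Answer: -5 + √(134406 + 2*I*√30) + 5*√7082 ≈ 782.39 + 0.01494*I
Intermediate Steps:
O(l, Z) = 2*I*√30 (O(l, Z) = √(-120) = 2*I*√30)
v = -5 + √(134406 + 2*I*√30) (v = -5 + √(2*I*√30 + 134406) = -5 + √(134406 + 2*I*√30) ≈ 361.61 + 0.01494*I)
V(K, G) = -9 + G - K (V(K, G) = -9 + (G - K) = -9 + G - K)
v + √(177054 + V(-57, -(4 - 8*(-6)))) = (-5 + √(134406 + 2*I*√30)) + √(177054 + (-9 - (4 - 8*(-6)) - 1*(-57))) = (-5 + √(134406 + 2*I*√30)) + √(177054 + (-9 - (4 + 48) + 57)) = (-5 + √(134406 + 2*I*√30)) + √(177054 + (-9 - 1*52 + 57)) = (-5 + √(134406 + 2*I*√30)) + √(177054 + (-9 - 52 + 57)) = (-5 + √(134406 + 2*I*√30)) + √(177054 - 4) = (-5 + √(134406 + 2*I*√30)) + √177050 = (-5 + √(134406 + 2*I*√30)) + 5*√7082 = -5 + √(134406 + 2*I*√30) + 5*√7082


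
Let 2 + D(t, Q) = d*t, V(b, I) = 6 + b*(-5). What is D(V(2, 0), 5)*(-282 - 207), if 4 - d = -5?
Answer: 18582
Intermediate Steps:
V(b, I) = 6 - 5*b
d = 9 (d = 4 - 1*(-5) = 4 + 5 = 9)
D(t, Q) = -2 + 9*t
D(V(2, 0), 5)*(-282 - 207) = (-2 + 9*(6 - 5*2))*(-282 - 207) = (-2 + 9*(6 - 10))*(-489) = (-2 + 9*(-4))*(-489) = (-2 - 36)*(-489) = -38*(-489) = 18582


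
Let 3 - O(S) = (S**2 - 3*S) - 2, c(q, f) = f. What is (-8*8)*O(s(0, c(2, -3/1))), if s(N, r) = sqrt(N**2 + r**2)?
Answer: -320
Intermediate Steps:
O(S) = 5 - S**2 + 3*S (O(S) = 3 - ((S**2 - 3*S) - 2) = 3 - (-2 + S**2 - 3*S) = 3 + (2 - S**2 + 3*S) = 5 - S**2 + 3*S)
(-8*8)*O(s(0, c(2, -3/1))) = (-8*8)*(5 - (sqrt(0**2 + (-3/1)**2))**2 + 3*sqrt(0**2 + (-3/1)**2)) = -64*(5 - (sqrt(0 + (-3*1)**2))**2 + 3*sqrt(0 + (-3*1)**2)) = -64*(5 - (sqrt(0 + (-3)**2))**2 + 3*sqrt(0 + (-3)**2)) = -64*(5 - (sqrt(0 + 9))**2 + 3*sqrt(0 + 9)) = -64*(5 - (sqrt(9))**2 + 3*sqrt(9)) = -64*(5 - 1*3**2 + 3*3) = -64*(5 - 1*9 + 9) = -64*(5 - 9 + 9) = -64*5 = -320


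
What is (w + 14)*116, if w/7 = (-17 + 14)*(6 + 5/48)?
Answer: -52983/4 ≈ -13246.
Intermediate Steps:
w = -2051/16 (w = 7*((-17 + 14)*(6 + 5/48)) = 7*(-3*(6 + 5*(1/48))) = 7*(-3*(6 + 5/48)) = 7*(-3*293/48) = 7*(-293/16) = -2051/16 ≈ -128.19)
(w + 14)*116 = (-2051/16 + 14)*116 = -1827/16*116 = -52983/4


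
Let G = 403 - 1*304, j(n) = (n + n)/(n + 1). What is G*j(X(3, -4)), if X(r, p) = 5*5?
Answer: 2475/13 ≈ 190.38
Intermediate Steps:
X(r, p) = 25
j(n) = 2*n/(1 + n) (j(n) = (2*n)/(1 + n) = 2*n/(1 + n))
G = 99 (G = 403 - 304 = 99)
G*j(X(3, -4)) = 99*(2*25/(1 + 25)) = 99*(2*25/26) = 99*(2*25*(1/26)) = 99*(25/13) = 2475/13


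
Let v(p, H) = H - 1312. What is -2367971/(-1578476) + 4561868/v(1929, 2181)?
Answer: 7202856919967/1371695644 ≈ 5251.1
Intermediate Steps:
v(p, H) = -1312 + H
-2367971/(-1578476) + 4561868/v(1929, 2181) = -2367971/(-1578476) + 4561868/(-1312 + 2181) = -2367971*(-1/1578476) + 4561868/869 = 2367971/1578476 + 4561868*(1/869) = 2367971/1578476 + 4561868/869 = 7202856919967/1371695644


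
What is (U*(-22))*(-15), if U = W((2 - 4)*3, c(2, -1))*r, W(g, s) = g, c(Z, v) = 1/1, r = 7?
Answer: -13860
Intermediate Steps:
c(Z, v) = 1
U = -42 (U = ((2 - 4)*3)*7 = -2*3*7 = -6*7 = -42)
(U*(-22))*(-15) = -42*(-22)*(-15) = 924*(-15) = -13860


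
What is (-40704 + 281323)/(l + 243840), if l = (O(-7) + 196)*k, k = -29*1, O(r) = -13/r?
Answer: 1684333/1666715 ≈ 1.0106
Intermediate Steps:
k = -29
l = -40165/7 (l = (-13/(-7) + 196)*(-29) = (-13*(-1/7) + 196)*(-29) = (13/7 + 196)*(-29) = (1385/7)*(-29) = -40165/7 ≈ -5737.9)
(-40704 + 281323)/(l + 243840) = (-40704 + 281323)/(-40165/7 + 243840) = 240619/(1666715/7) = 240619*(7/1666715) = 1684333/1666715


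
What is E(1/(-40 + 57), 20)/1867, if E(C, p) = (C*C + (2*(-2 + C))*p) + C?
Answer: -22422/539563 ≈ -0.041556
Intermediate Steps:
E(C, p) = C + C**2 + p*(-4 + 2*C) (E(C, p) = (C**2 + (-4 + 2*C)*p) + C = (C**2 + p*(-4 + 2*C)) + C = C + C**2 + p*(-4 + 2*C))
E(1/(-40 + 57), 20)/1867 = (1/(-40 + 57) + (1/(-40 + 57))**2 - 4*20 + 2*20/(-40 + 57))/1867 = (1/17 + (1/17)**2 - 80 + 2*20/17)*(1/1867) = (1/17 + (1/17)**2 - 80 + 2*(1/17)*20)*(1/1867) = (1/17 + 1/289 - 80 + 40/17)*(1/1867) = -22422/289*1/1867 = -22422/539563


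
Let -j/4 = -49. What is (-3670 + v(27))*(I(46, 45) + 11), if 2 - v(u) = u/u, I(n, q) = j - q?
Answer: -594378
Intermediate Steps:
j = 196 (j = -4*(-49) = 196)
I(n, q) = 196 - q
v(u) = 1 (v(u) = 2 - u/u = 2 - 1*1 = 2 - 1 = 1)
(-3670 + v(27))*(I(46, 45) + 11) = (-3670 + 1)*((196 - 1*45) + 11) = -3669*((196 - 45) + 11) = -3669*(151 + 11) = -3669*162 = -594378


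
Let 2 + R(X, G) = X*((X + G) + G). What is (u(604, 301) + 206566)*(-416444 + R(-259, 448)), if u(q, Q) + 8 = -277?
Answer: -119937755549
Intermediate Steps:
u(q, Q) = -285 (u(q, Q) = -8 - 277 = -285)
R(X, G) = -2 + X*(X + 2*G) (R(X, G) = -2 + X*((X + G) + G) = -2 + X*((G + X) + G) = -2 + X*(X + 2*G))
(u(604, 301) + 206566)*(-416444 + R(-259, 448)) = (-285 + 206566)*(-416444 + (-2 + (-259)² + 2*448*(-259))) = 206281*(-416444 + (-2 + 67081 - 232064)) = 206281*(-416444 - 164985) = 206281*(-581429) = -119937755549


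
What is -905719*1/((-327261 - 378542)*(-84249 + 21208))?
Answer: -905719/44494526923 ≈ -2.0356e-5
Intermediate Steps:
-905719*1/((-327261 - 378542)*(-84249 + 21208)) = -905719/((-63041*(-705803))) = -905719/44494526923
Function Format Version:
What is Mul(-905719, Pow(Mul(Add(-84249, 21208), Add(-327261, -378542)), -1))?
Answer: Rational(-905719, 44494526923) ≈ -2.0356e-5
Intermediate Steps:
Mul(-905719, Pow(Mul(Add(-84249, 21208), Add(-327261, -378542)), -1)) = Mul(-905719, Pow(Mul(-63041, -705803), -1)) = Mul(-905719, Pow(44494526923, -1)) = Mul(-905719, Rational(1, 44494526923)) = Rational(-905719, 44494526923)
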